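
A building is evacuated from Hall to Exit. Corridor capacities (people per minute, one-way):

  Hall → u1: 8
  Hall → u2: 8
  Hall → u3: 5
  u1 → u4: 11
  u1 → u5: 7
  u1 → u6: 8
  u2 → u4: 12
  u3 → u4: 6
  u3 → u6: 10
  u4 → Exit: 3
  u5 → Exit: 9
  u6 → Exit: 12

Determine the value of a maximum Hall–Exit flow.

16

Augment Hall→u1→u4→Exit: bottleneck 3, flow now 3.
Augment Hall→u1→u5→Exit: bottleneck 5, flow now 8.
Augment Hall→u3→u6→Exit: bottleneck 5, flow now 13.
Augment Hall→u2→u4→u1→u5→Exit: bottleneck 2, flow now 15. (uses reverse residual edge)
Augment Hall→u2→u4→u1→u6→Exit: bottleneck 1, flow now 16. (uses reverse residual edge)
No augmenting path remains; maximum flow = 16.
In the residual graph, reachable from Hall: {Hall, u2, u4}.
Min-cut edges: Hall→u1 (8), Hall→u3 (5), u4→Exit (3); capacity 8 + 5 + 3 = 16.
This cut is saturated, so no flow can exceed 16.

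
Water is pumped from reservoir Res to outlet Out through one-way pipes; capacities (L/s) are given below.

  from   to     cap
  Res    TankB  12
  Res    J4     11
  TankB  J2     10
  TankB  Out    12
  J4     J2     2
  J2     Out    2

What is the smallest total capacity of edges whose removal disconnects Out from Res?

Augment Res→TankB→Out: bottleneck 12, flow now 12.
Augment Res→J4→J2→Out: bottleneck 2, flow now 14.
No augmenting path remains; maximum flow = 14.
By max-flow min-cut, the minimum cut capacity equals the max flow.
In the residual graph, reachable from Res: {Res, J4}.
Min-cut edges: Res→TankB (12), J4→J2 (2); capacity 12 + 2 = 14.

14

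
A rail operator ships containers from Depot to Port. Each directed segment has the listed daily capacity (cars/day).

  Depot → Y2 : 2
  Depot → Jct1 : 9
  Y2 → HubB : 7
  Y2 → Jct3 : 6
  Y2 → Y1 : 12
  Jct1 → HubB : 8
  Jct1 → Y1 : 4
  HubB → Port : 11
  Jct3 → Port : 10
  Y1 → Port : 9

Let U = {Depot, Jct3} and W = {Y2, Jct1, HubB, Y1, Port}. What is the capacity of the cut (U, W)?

21

Edges leaving {Depot, Jct3}: Depot→Y2 (2), Depot→Jct1 (9), Jct3→Port (10).
Cut capacity = 2 + 9 + 10 = 21.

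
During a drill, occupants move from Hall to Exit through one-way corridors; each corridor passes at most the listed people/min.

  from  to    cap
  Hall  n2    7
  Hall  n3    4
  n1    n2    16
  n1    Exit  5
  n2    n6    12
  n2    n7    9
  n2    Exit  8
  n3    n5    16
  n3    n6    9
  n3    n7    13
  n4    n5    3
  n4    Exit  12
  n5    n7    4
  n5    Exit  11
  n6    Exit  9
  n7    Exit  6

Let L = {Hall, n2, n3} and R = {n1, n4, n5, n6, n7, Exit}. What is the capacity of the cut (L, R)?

67

Edges leaving {Hall, n2, n3}: n2→n6 (12), n2→n7 (9), n2→Exit (8), n3→n5 (16), n3→n6 (9), n3→n7 (13).
Cut capacity = 12 + 9 + 8 + 16 + 9 + 13 = 67.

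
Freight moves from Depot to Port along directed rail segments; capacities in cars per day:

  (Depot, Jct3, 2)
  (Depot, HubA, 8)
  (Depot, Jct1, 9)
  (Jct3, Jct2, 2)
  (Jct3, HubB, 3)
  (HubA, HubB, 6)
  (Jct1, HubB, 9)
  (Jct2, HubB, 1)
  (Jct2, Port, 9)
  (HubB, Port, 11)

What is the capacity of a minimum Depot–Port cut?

13

Augment Depot→Jct3→Jct2→Port: bottleneck 2, flow now 2.
Augment Depot→HubA→HubB→Port: bottleneck 6, flow now 8.
Augment Depot→Jct1→HubB→Port: bottleneck 5, flow now 13.
No augmenting path remains; maximum flow = 13.
By max-flow min-cut, the minimum cut capacity equals the max flow.
In the residual graph, reachable from Depot: {Depot, HubA, Jct1, HubB}.
Min-cut edges: Depot→Jct3 (2), HubB→Port (11); capacity 2 + 11 = 13.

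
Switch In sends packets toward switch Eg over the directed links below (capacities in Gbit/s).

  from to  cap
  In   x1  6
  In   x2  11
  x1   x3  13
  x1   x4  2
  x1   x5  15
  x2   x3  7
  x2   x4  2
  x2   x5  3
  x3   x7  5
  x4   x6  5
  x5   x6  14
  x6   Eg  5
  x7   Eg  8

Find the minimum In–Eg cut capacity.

Augment In→x1→x3→x7→Eg: bottleneck 5, flow now 5.
Augment In→x1→x4→x6→Eg: bottleneck 1, flow now 6.
Augment In→x2→x4→x6→Eg: bottleneck 2, flow now 8.
Augment In→x2→x5→x6→Eg: bottleneck 2, flow now 10.
No augmenting path remains; maximum flow = 10.
By max-flow min-cut, the minimum cut capacity equals the max flow.
In the residual graph, reachable from In: {In, x1, x2, x3, x4, x5, x6}.
Min-cut edges: x3→x7 (5), x6→Eg (5); capacity 5 + 5 = 10.

10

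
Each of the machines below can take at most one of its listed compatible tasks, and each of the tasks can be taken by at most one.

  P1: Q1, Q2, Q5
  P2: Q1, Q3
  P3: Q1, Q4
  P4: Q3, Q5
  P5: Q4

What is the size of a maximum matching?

5

Unit-capacity flow: source→left, listed edges, right→sink; max matching = max flow.
Augmenting path P1→Q1 (+1); matched 1.
Augmenting path P2→Q3 (+1); matched 2.
Augmenting path P3→Q4 (+1); matched 3.
Augmenting path P4→Q5 (+1); matched 4.
Augmenting path P5→Q4→P3→Q1→P1→Q2 (+1); matched 5.
No augmenting path remains; maximum matching = 5.
König certificate: {P1, P2, P3, P4, P5} is a vertex cover of size 5 (every listed pair touches it), so no matching can be larger.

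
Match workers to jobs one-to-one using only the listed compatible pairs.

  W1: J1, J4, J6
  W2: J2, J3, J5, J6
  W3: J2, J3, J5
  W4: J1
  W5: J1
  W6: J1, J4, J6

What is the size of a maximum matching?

Unit-capacity flow: source→left, listed edges, right→sink; max matching = max flow.
Augmenting path W1→J1 (+1); matched 1.
Augmenting path W2→J2 (+1); matched 2.
Augmenting path W3→J3 (+1); matched 3.
Augmenting path W6→J4 (+1); matched 4.
Augmenting path W4→J1→W1→J6 (+1); matched 5.
No augmenting path remains; maximum matching = 5.
König certificate: {W1, W2, W3, W6, J1} is a vertex cover of size 5 (every listed pair touches it), so no matching can be larger.

5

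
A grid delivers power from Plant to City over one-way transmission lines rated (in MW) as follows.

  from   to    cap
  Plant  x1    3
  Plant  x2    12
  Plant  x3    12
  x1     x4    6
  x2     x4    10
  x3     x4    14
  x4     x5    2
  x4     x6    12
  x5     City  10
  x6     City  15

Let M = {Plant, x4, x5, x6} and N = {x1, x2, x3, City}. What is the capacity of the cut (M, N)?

52

Edges leaving {Plant, x4, x5, x6}: Plant→x1 (3), Plant→x2 (12), Plant→x3 (12), x5→City (10), x6→City (15).
Cut capacity = 3 + 12 + 12 + 10 + 15 = 52.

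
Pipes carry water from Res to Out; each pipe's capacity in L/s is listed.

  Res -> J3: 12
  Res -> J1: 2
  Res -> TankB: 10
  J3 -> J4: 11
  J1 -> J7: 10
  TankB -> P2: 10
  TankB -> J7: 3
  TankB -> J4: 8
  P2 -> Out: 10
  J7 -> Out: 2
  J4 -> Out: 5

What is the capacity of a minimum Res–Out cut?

Augment Res→J3→J4→Out: bottleneck 5, flow now 5.
Augment Res→J1→J7→Out: bottleneck 2, flow now 7.
Augment Res→TankB→P2→Out: bottleneck 10, flow now 17.
No augmenting path remains; maximum flow = 17.
By max-flow min-cut, the minimum cut capacity equals the max flow.
In the residual graph, reachable from Res: {Res, J3, J4}.
Min-cut edges: Res→J1 (2), Res→TankB (10), J4→Out (5); capacity 2 + 10 + 5 = 17.

17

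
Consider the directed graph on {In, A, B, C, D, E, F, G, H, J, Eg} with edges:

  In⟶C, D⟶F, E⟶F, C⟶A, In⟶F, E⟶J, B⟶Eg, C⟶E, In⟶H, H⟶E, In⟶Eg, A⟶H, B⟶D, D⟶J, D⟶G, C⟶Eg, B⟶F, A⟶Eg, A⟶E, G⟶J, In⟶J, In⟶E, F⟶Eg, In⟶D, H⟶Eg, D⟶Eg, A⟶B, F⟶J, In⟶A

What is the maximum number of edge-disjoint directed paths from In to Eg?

Assign every edge capacity 1; by Menger, the answer equals the max flow.
Path In→Eg (+1); total 1.
Path In→A→Eg (+1); total 2.
Path In→C→Eg (+1); total 3.
Path In→D→Eg (+1); total 4.
Path In→F→Eg (+1); total 5.
Path In→H→Eg (+1); total 6.
No residual In→Eg path; max flow = 6.
Certifying cut of size 6: {F→Eg, In→A, In→C, In→D, In→Eg, In→H}.

6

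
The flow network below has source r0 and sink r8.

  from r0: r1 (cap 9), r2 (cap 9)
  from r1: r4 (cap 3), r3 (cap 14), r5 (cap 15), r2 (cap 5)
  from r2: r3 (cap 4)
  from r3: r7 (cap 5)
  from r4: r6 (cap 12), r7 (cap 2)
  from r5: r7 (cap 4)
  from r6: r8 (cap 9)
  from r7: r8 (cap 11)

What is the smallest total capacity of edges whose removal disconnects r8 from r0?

Augment r0→r1→r3→r7→r8: bottleneck 5, flow now 5.
Augment r0→r1→r4→r6→r8: bottleneck 3, flow now 8.
Augment r0→r1→r5→r7→r8: bottleneck 1, flow now 9.
Augment r0→r2→r3→r1→r5→r7→r8: bottleneck 3, flow now 12. (uses reverse residual edge)
No augmenting path remains; maximum flow = 12.
By max-flow min-cut, the minimum cut capacity equals the max flow.
In the residual graph, reachable from r0: {r0, r1, r2, r3, r5}.
Min-cut edges: r1→r4 (3), r3→r7 (5), r5→r7 (4); capacity 3 + 5 + 4 = 12.

12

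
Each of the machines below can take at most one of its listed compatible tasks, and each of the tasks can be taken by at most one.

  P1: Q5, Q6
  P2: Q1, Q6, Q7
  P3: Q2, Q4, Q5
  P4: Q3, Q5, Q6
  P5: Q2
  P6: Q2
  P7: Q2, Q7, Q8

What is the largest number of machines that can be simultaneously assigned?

6

Unit-capacity flow: source→left, listed edges, right→sink; max matching = max flow.
Augmenting path P1→Q5 (+1); matched 1.
Augmenting path P2→Q1 (+1); matched 2.
Augmenting path P3→Q2 (+1); matched 3.
Augmenting path P4→Q3 (+1); matched 4.
Augmenting path P7→Q7 (+1); matched 5.
Augmenting path P5→Q2→P3→Q4 (+1); matched 6.
No augmenting path remains; maximum matching = 6.
König certificate: {P1, P2, P3, P4, P7, Q2} is a vertex cover of size 6 (every listed pair touches it), so no matching can be larger.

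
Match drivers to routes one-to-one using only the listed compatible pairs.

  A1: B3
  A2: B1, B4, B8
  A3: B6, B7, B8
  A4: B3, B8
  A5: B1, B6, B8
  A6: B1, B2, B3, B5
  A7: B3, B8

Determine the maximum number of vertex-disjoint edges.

Unit-capacity flow: source→left, listed edges, right→sink; max matching = max flow.
Augmenting path A1→B3 (+1); matched 1.
Augmenting path A2→B1 (+1); matched 2.
Augmenting path A3→B6 (+1); matched 3.
Augmenting path A4→B8 (+1); matched 4.
Augmenting path A6→B2 (+1); matched 5.
Augmenting path A5→B1→A2→B4 (+1); matched 6.
No augmenting path remains; maximum matching = 6.
König certificate: {A2, A3, A5, A6, B3, B8} is a vertex cover of size 6 (every listed pair touches it), so no matching can be larger.

6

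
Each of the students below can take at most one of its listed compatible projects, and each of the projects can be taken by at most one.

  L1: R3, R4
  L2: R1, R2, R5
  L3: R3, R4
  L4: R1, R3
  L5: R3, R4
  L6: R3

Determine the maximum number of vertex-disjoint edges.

Unit-capacity flow: source→left, listed edges, right→sink; max matching = max flow.
Augmenting path L1→R3 (+1); matched 1.
Augmenting path L2→R1 (+1); matched 2.
Augmenting path L3→R4 (+1); matched 3.
Augmenting path L4→R1→L2→R2 (+1); matched 4.
No augmenting path remains; maximum matching = 4.
König certificate: {L2, L4, R3, R4} is a vertex cover of size 4 (every listed pair touches it), so no matching can be larger.

4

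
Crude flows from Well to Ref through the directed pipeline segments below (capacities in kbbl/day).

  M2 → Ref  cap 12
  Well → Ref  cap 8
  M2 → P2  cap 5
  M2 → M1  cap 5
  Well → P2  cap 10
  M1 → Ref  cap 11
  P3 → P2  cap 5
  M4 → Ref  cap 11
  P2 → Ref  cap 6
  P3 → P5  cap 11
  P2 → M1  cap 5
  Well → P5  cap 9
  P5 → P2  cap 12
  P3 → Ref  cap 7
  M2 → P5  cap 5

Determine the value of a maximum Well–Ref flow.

19

Augment Well→Ref: bottleneck 8, flow now 8.
Augment Well→P2→Ref: bottleneck 6, flow now 14.
Augment Well→P2→M1→Ref: bottleneck 4, flow now 18.
Augment Well→P5→P2→M1→Ref: bottleneck 1, flow now 19.
No augmenting path remains; maximum flow = 19.
In the residual graph, reachable from Well: {Well, P5, P2}.
Min-cut edges: Well→Ref (8), P2→M1 (5), P2→Ref (6); capacity 8 + 5 + 6 = 19.
This cut is saturated, so no flow can exceed 19.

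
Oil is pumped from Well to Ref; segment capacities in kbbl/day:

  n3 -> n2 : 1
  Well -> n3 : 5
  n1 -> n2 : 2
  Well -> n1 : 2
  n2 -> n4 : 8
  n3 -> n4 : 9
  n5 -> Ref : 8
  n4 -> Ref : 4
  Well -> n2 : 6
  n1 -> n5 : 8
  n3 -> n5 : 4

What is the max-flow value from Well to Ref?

Augment Well→n1→n5→Ref: bottleneck 2, flow now 2.
Augment Well→n2→n4→Ref: bottleneck 4, flow now 6.
Augment Well→n3→n5→Ref: bottleneck 4, flow now 10.
No augmenting path remains; maximum flow = 10.
In the residual graph, reachable from Well: {Well, n2, n3, n4}.
Min-cut edges: Well→n1 (2), n3→n5 (4), n4→Ref (4); capacity 2 + 4 + 4 = 10.
This cut is saturated, so no flow can exceed 10.

10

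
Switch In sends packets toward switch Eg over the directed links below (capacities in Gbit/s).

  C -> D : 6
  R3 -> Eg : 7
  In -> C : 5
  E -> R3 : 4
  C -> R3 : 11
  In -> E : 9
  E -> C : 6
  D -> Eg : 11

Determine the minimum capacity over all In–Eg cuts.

13

Augment In→C→D→Eg: bottleneck 5, flow now 5.
Augment In→E→R3→Eg: bottleneck 4, flow now 9.
Augment In→E→C→D→Eg: bottleneck 1, flow now 10.
Augment In→E→C→R3→Eg: bottleneck 3, flow now 13.
No augmenting path remains; maximum flow = 13.
By max-flow min-cut, the minimum cut capacity equals the max flow.
In the residual graph, reachable from In: {In, C, E, R3}.
Min-cut edges: C→D (6), R3→Eg (7); capacity 6 + 7 = 13.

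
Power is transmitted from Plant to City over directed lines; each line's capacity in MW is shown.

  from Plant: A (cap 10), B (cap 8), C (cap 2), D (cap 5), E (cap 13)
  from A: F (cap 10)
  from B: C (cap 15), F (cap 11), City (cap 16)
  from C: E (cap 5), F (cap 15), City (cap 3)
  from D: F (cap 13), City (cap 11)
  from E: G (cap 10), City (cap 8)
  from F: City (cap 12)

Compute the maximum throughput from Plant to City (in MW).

Augment Plant→B→City: bottleneck 8, flow now 8.
Augment Plant→C→City: bottleneck 2, flow now 10.
Augment Plant→D→City: bottleneck 5, flow now 15.
Augment Plant→E→City: bottleneck 8, flow now 23.
Augment Plant→A→F→City: bottleneck 10, flow now 33.
No augmenting path remains; maximum flow = 33.
In the residual graph, reachable from Plant: {Plant, E, G}.
Min-cut edges: Plant→A (10), Plant→B (8), Plant→C (2), Plant→D (5), E→City (8); capacity 10 + 8 + 2 + 5 + 8 = 33.
This cut is saturated, so no flow can exceed 33.

33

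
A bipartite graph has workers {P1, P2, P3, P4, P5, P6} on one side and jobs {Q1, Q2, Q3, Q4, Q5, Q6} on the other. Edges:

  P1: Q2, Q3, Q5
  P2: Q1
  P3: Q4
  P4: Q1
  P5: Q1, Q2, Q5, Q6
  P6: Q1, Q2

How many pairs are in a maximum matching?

5

Unit-capacity flow: source→left, listed edges, right→sink; max matching = max flow.
Augmenting path P1→Q2 (+1); matched 1.
Augmenting path P2→Q1 (+1); matched 2.
Augmenting path P3→Q4 (+1); matched 3.
Augmenting path P5→Q5 (+1); matched 4.
Augmenting path P6→Q2→P1→Q3 (+1); matched 5.
No augmenting path remains; maximum matching = 5.
König certificate: {P1, P3, P5, P6, Q1} is a vertex cover of size 5 (every listed pair touches it), so no matching can be larger.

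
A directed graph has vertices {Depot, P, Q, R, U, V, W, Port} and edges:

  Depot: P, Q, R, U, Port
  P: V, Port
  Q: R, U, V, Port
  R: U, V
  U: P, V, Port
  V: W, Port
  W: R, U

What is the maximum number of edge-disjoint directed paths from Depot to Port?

Assign every edge capacity 1; by Menger, the answer equals the max flow.
Path Depot→Port (+1); total 1.
Path Depot→P→Port (+1); total 2.
Path Depot→Q→Port (+1); total 3.
Path Depot→U→Port (+1); total 4.
Path Depot→R→V→Port (+1); total 5.
No residual Depot→Port path; max flow = 5.
Certifying cut of size 5: {Depot→P, Depot→Port, Depot→Q, Depot→R, Depot→U}.

5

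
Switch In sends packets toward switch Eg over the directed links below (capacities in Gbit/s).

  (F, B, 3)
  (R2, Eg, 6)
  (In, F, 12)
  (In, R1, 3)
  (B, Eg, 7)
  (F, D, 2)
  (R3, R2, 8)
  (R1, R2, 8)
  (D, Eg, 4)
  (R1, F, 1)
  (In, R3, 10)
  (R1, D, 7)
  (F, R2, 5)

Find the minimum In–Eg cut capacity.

13

Augment In→R3→R2→Eg: bottleneck 6, flow now 6.
Augment In→F→D→Eg: bottleneck 2, flow now 8.
Augment In→F→B→Eg: bottleneck 3, flow now 11.
Augment In→R1→D→Eg: bottleneck 2, flow now 13.
No augmenting path remains; maximum flow = 13.
By max-flow min-cut, the minimum cut capacity equals the max flow.
In the residual graph, reachable from In: {In, R3, F, R1, R2, D}.
Min-cut edges: F→B (3), R2→Eg (6), D→Eg (4); capacity 3 + 6 + 4 = 13.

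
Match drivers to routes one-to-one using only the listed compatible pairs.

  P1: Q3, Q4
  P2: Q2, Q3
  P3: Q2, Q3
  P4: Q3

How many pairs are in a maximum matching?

3

Unit-capacity flow: source→left, listed edges, right→sink; max matching = max flow.
Augmenting path P1→Q3 (+1); matched 1.
Augmenting path P2→Q2 (+1); matched 2.
Augmenting path P3→Q3→P1→Q4 (+1); matched 3.
No augmenting path remains; maximum matching = 3.
König certificate: {P1, Q2, Q3} is a vertex cover of size 3 (every listed pair touches it), so no matching can be larger.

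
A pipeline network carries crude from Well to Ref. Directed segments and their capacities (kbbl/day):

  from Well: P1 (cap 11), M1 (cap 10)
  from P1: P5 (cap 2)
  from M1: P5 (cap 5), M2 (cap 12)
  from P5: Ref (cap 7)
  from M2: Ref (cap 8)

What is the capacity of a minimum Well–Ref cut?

Augment Well→P1→P5→Ref: bottleneck 2, flow now 2.
Augment Well→M1→P5→Ref: bottleneck 5, flow now 7.
Augment Well→M1→M2→Ref: bottleneck 5, flow now 12.
No augmenting path remains; maximum flow = 12.
By max-flow min-cut, the minimum cut capacity equals the max flow.
In the residual graph, reachable from Well: {Well, P1}.
Min-cut edges: Well→M1 (10), P1→P5 (2); capacity 10 + 2 = 12.

12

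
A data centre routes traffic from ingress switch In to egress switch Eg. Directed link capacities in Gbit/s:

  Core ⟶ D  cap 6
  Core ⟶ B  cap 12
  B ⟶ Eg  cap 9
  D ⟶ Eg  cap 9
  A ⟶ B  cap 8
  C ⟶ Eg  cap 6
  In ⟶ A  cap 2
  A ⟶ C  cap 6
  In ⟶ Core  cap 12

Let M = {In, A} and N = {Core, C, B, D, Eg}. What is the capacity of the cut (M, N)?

26

Edges leaving {In, A}: In→Core (12), A→C (6), A→B (8).
Cut capacity = 12 + 6 + 8 = 26.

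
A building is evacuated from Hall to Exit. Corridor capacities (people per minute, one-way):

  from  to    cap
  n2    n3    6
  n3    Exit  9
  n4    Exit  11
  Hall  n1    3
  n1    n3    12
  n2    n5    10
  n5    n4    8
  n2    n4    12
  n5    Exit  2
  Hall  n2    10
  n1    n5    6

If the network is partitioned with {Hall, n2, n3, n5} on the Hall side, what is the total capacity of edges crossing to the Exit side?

Edges leaving {Hall, n2, n3, n5}: Hall→n1 (3), n2→n4 (12), n3→Exit (9), n5→n4 (8), n5→Exit (2).
Cut capacity = 3 + 12 + 9 + 8 + 2 = 34.

34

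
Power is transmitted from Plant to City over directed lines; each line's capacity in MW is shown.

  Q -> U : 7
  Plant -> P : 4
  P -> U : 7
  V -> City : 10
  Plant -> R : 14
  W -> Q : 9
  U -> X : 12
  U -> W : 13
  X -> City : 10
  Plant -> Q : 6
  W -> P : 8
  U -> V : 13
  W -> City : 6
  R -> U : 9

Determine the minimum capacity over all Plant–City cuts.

Augment Plant→P→U→V→City: bottleneck 4, flow now 4.
Augment Plant→Q→U→V→City: bottleneck 6, flow now 10.
Augment Plant→R→U→W→City: bottleneck 6, flow now 16.
Augment Plant→R→U→X→City: bottleneck 3, flow now 19.
No augmenting path remains; maximum flow = 19.
By max-flow min-cut, the minimum cut capacity equals the max flow.
In the residual graph, reachable from Plant: {Plant, R}.
Min-cut edges: Plant→P (4), Plant→Q (6), R→U (9); capacity 4 + 6 + 9 = 19.

19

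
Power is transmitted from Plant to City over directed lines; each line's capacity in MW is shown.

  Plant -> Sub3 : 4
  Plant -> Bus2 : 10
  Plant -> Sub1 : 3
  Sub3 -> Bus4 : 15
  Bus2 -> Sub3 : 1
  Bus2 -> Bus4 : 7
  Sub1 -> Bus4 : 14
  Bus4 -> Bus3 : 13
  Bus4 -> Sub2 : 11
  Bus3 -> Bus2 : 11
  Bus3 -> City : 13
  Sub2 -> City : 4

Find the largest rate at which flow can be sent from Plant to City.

15

Augment Plant→Sub3→Bus4→Bus3→City: bottleneck 4, flow now 4.
Augment Plant→Bus2→Bus4→Bus3→City: bottleneck 7, flow now 11.
Augment Plant→Sub1→Bus4→Bus3→City: bottleneck 2, flow now 13.
Augment Plant→Sub1→Bus4→Sub2→City: bottleneck 1, flow now 14.
Augment Plant→Bus2→Sub3→Bus4→Sub2→City: bottleneck 1, flow now 15.
No augmenting path remains; maximum flow = 15.
In the residual graph, reachable from Plant: {Plant, Bus2}.
Min-cut edges: Plant→Sub3 (4), Plant→Sub1 (3), Bus2→Sub3 (1), Bus2→Bus4 (7); capacity 4 + 3 + 1 + 7 = 15.
This cut is saturated, so no flow can exceed 15.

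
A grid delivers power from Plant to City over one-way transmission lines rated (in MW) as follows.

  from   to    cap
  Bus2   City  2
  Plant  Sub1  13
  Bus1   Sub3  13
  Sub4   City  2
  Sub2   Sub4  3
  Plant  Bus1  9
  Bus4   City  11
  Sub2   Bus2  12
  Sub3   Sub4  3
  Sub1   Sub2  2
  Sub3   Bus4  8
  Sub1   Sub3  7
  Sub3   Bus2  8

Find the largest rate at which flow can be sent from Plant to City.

Augment Plant→Bus1→Sub3→Bus2→City: bottleneck 2, flow now 2.
Augment Plant→Bus1→Sub3→Sub4→City: bottleneck 2, flow now 4.
Augment Plant→Bus1→Sub3→Bus4→City: bottleneck 5, flow now 9.
Augment Plant→Sub1→Sub3→Bus4→City: bottleneck 3, flow now 12.
No augmenting path remains; maximum flow = 12.
In the residual graph, reachable from Plant: {Plant, Bus1, Sub1, Sub2, Sub3, Bus2, Sub4}.
Min-cut edges: Sub3→Bus4 (8), Bus2→City (2), Sub4→City (2); capacity 8 + 2 + 2 = 12.
This cut is saturated, so no flow can exceed 12.

12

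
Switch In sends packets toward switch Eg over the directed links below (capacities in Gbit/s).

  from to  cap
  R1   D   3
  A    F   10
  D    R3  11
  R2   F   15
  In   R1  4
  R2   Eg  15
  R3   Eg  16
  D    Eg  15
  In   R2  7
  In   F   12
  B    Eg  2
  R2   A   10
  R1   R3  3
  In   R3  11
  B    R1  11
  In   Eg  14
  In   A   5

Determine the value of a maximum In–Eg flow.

Augment In→Eg: bottleneck 14, flow now 14.
Augment In→R2→Eg: bottleneck 7, flow now 21.
Augment In→R3→Eg: bottleneck 11, flow now 32.
Augment In→R1→D→Eg: bottleneck 3, flow now 35.
Augment In→R1→R3→Eg: bottleneck 1, flow now 36.
No augmenting path remains; maximum flow = 36.
In the residual graph, reachable from In: {In, A, F}.
Min-cut edges: In→R2 (7), In→R1 (4), In→R3 (11), In→Eg (14); capacity 7 + 4 + 11 + 14 = 36.
This cut is saturated, so no flow can exceed 36.

36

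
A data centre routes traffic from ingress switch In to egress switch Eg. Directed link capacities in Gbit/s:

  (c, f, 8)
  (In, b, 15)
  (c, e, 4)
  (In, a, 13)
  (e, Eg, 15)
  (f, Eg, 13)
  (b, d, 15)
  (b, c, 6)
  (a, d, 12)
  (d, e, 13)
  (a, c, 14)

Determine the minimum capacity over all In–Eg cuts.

Augment In→a→c→e→Eg: bottleneck 4, flow now 4.
Augment In→a→c→f→Eg: bottleneck 8, flow now 12.
Augment In→a→d→e→Eg: bottleneck 1, flow now 13.
Augment In→b→d→e→Eg: bottleneck 10, flow now 23.
No augmenting path remains; maximum flow = 23.
By max-flow min-cut, the minimum cut capacity equals the max flow.
In the residual graph, reachable from In: {In, a, b, c, d, e}.
Min-cut edges: c→f (8), e→Eg (15); capacity 8 + 15 = 23.

23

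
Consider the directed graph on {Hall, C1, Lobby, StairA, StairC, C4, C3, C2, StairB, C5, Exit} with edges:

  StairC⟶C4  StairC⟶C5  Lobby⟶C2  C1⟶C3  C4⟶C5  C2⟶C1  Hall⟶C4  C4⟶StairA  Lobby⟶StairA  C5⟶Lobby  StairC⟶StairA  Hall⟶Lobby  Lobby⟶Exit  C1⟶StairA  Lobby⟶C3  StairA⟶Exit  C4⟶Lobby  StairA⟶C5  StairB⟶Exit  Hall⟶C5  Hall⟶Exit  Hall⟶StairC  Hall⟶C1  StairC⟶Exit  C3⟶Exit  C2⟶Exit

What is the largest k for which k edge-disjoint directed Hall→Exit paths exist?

6

Assign every edge capacity 1; by Menger, the answer equals the max flow.
Path Hall→Exit (+1); total 1.
Path Hall→Lobby→Exit (+1); total 2.
Path Hall→StairC→Exit (+1); total 3.
Path Hall→C1→StairA→Exit (+1); total 4.
Path Hall→C4→Lobby→C3→Exit (+1); total 5.
Path Hall→C5→Lobby→C2→Exit (+1); total 6.
No residual Hall→Exit path; max flow = 6.
Certifying cut of size 6: {Hall→C1, Hall→C4, Hall→C5, Hall→Exit, Hall→Lobby, Hall→StairC}.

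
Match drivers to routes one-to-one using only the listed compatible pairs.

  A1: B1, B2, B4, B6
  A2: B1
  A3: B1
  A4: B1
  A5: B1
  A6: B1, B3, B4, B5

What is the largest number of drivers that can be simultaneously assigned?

Unit-capacity flow: source→left, listed edges, right→sink; max matching = max flow.
Augmenting path A1→B1 (+1); matched 1.
Augmenting path A6→B3 (+1); matched 2.
Augmenting path A2→B1→A1→B2 (+1); matched 3.
No augmenting path remains; maximum matching = 3.
König certificate: {A1, A6, B1} is a vertex cover of size 3 (every listed pair touches it), so no matching can be larger.

3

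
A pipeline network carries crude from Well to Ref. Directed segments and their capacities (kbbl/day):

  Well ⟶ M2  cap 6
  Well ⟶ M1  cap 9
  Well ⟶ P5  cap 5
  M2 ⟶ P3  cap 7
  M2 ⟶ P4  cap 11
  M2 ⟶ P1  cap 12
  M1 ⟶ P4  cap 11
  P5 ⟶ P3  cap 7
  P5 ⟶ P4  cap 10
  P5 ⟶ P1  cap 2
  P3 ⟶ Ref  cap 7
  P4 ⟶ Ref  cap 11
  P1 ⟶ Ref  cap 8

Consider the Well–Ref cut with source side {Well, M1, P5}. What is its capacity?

36

Edges leaving {Well, M1, P5}: Well→M2 (6), M1→P4 (11), P5→P3 (7), P5→P4 (10), P5→P1 (2).
Cut capacity = 6 + 11 + 7 + 10 + 2 = 36.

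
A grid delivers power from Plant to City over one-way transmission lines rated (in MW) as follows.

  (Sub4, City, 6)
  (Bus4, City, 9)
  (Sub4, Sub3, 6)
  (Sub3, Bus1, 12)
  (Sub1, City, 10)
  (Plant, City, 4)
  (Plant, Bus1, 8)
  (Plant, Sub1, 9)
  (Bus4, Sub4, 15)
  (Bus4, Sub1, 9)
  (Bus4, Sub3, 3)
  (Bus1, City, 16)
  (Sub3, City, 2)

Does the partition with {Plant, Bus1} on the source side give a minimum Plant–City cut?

Given cut capacity: 9 + 4 + 16 = 29.
Augment Plant→City: bottleneck 4, flow now 4.
Augment Plant→Sub1→City: bottleneck 9, flow now 13.
Augment Plant→Bus1→City: bottleneck 8, flow now 21.
No augmenting path remains; maximum flow = 21.
In the residual graph, reachable from Plant: {Plant}.
Min-cut edges: Plant→Sub1 (9), Plant→Bus1 (8), Plant→City (4); capacity 9 + 8 + 4 = 21.
Cut capacity 29 exceeds the max flow 21, so it is not minimum.

No — its capacity is 29, but the minimum cut has capacity 21.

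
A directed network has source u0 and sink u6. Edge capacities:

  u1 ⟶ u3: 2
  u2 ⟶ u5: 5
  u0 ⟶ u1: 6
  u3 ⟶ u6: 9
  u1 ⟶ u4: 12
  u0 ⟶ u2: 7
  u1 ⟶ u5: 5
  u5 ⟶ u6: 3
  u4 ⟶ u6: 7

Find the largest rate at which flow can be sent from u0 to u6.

9

Augment u0→u1→u3→u6: bottleneck 2, flow now 2.
Augment u0→u1→u4→u6: bottleneck 4, flow now 6.
Augment u0→u2→u5→u6: bottleneck 3, flow now 9.
No augmenting path remains; maximum flow = 9.
In the residual graph, reachable from u0: {u0, u2, u5}.
Min-cut edges: u0→u1 (6), u5→u6 (3); capacity 6 + 3 = 9.
This cut is saturated, so no flow can exceed 9.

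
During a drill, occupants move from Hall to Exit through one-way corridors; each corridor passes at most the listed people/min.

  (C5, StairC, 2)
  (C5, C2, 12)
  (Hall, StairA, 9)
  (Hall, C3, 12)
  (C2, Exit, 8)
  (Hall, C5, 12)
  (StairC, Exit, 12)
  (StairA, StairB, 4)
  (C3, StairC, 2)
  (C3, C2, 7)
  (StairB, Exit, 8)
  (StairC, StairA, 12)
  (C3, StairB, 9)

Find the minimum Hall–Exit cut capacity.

Augment Hall→C3→StairB→Exit: bottleneck 8, flow now 8.
Augment Hall→C3→StairC→Exit: bottleneck 2, flow now 10.
Augment Hall→C3→C2→Exit: bottleneck 2, flow now 12.
Augment Hall→C5→StairC→Exit: bottleneck 2, flow now 14.
Augment Hall→C5→C2→Exit: bottleneck 6, flow now 20.
No augmenting path remains; maximum flow = 20.
By max-flow min-cut, the minimum cut capacity equals the max flow.
In the residual graph, reachable from Hall: {Hall, C3, StairA, C5, StairB, C2}.
Min-cut edges: C3→StairC (2), C5→StairC (2), StairB→Exit (8), C2→Exit (8); capacity 2 + 2 + 8 + 8 = 20.

20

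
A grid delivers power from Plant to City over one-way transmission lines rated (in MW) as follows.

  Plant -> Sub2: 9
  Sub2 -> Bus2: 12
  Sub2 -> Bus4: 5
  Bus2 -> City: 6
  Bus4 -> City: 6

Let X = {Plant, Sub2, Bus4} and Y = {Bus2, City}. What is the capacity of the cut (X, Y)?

Edges leaving {Plant, Sub2, Bus4}: Sub2→Bus2 (12), Bus4→City (6).
Cut capacity = 12 + 6 = 18.

18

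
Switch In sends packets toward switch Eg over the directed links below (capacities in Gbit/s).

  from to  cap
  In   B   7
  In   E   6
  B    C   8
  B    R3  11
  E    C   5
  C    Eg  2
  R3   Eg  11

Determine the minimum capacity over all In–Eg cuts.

Augment In→B→C→Eg: bottleneck 2, flow now 2.
Augment In→B→R3→Eg: bottleneck 5, flow now 7.
Augment In→E→C→B→R3→Eg: bottleneck 2, flow now 9. (uses reverse residual edge)
No augmenting path remains; maximum flow = 9.
By max-flow min-cut, the minimum cut capacity equals the max flow.
In the residual graph, reachable from In: {In, E, C}.
Min-cut edges: In→B (7), C→Eg (2); capacity 7 + 2 = 9.

9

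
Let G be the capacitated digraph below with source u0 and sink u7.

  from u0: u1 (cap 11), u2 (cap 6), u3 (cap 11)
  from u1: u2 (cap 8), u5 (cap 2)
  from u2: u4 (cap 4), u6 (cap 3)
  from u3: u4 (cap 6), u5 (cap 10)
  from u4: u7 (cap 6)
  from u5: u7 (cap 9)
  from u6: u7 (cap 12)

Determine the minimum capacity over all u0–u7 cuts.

18

Augment u0→u1→u5→u7: bottleneck 2, flow now 2.
Augment u0→u2→u4→u7: bottleneck 4, flow now 6.
Augment u0→u2→u6→u7: bottleneck 2, flow now 8.
Augment u0→u3→u4→u7: bottleneck 2, flow now 10.
Augment u0→u3→u5→u7: bottleneck 7, flow now 17.
Augment u0→u1→u2→u6→u7: bottleneck 1, flow now 18.
No augmenting path remains; maximum flow = 18.
By max-flow min-cut, the minimum cut capacity equals the max flow.
In the residual graph, reachable from u0: {u0, u1, u2, u3, u4, u5}.
Min-cut edges: u2→u6 (3), u4→u7 (6), u5→u7 (9); capacity 3 + 6 + 9 = 18.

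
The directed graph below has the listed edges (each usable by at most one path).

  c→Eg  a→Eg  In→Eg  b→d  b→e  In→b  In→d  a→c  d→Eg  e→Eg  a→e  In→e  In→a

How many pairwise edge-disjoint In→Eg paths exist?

Assign every edge capacity 1; by Menger, the answer equals the max flow.
Path In→Eg (+1); total 1.
Path In→a→Eg (+1); total 2.
Path In→d→Eg (+1); total 3.
Path In→e→Eg (+1); total 4.
No residual In→Eg path; max flow = 4.
Certifying cut of size 4: {In→Eg, In→a, d→Eg, e→Eg}.

4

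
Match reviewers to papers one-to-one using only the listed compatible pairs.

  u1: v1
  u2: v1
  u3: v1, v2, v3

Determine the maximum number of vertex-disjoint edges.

Unit-capacity flow: source→left, listed edges, right→sink; max matching = max flow.
Augmenting path u1→v1 (+1); matched 1.
Augmenting path u3→v2 (+1); matched 2.
No augmenting path remains; maximum matching = 2.
König certificate: {u3, v1} is a vertex cover of size 2 (every listed pair touches it), so no matching can be larger.

2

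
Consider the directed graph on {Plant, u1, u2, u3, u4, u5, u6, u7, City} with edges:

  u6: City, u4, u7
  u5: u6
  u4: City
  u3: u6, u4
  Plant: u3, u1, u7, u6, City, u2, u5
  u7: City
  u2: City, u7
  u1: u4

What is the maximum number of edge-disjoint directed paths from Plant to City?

Assign every edge capacity 1; by Menger, the answer equals the max flow.
Path Plant→City (+1); total 1.
Path Plant→u2→City (+1); total 2.
Path Plant→u6→City (+1); total 3.
Path Plant→u7→City (+1); total 4.
Path Plant→u1→u4→City (+1); total 5.
No residual Plant→City path; max flow = 5.
Certifying cut of size 5: {Plant→City, Plant→u2, u4→City, u6→City, u7→City}.

5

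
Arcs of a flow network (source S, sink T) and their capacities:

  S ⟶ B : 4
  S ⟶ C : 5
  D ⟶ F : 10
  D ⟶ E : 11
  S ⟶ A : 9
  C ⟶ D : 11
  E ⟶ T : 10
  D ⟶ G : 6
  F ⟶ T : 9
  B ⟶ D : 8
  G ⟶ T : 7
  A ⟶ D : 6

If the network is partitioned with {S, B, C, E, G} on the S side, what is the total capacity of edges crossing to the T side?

45

Edges leaving {S, B, C, E, G}: S→A (9), B→D (8), C→D (11), E→T (10), G→T (7).
Cut capacity = 9 + 8 + 11 + 10 + 7 = 45.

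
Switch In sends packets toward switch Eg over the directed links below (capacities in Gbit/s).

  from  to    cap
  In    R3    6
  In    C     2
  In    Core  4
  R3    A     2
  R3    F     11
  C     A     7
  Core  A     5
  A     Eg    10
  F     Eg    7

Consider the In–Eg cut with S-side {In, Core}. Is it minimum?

No — its capacity is 13, but the minimum cut has capacity 12.

Given cut capacity: 6 + 2 + 5 = 13.
Augment In→R3→A→Eg: bottleneck 2, flow now 2.
Augment In→R3→F→Eg: bottleneck 4, flow now 6.
Augment In→C→A→Eg: bottleneck 2, flow now 8.
Augment In→Core→A→Eg: bottleneck 4, flow now 12.
No augmenting path remains; maximum flow = 12.
In the residual graph, reachable from In: {In}.
Min-cut edges: In→R3 (6), In→C (2), In→Core (4); capacity 6 + 2 + 4 = 12.
Cut capacity 13 exceeds the max flow 12, so it is not minimum.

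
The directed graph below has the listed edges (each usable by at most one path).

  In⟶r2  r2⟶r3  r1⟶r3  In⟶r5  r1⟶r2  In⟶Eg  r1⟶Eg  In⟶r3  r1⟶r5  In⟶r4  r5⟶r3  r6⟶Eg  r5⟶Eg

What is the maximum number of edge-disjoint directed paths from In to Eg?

Assign every edge capacity 1; by Menger, the answer equals the max flow.
Path In→Eg (+1); total 1.
Path In→r5→Eg (+1); total 2.
No residual In→Eg path; max flow = 2.
Certifying cut of size 2: {In→Eg, In→r5}.

2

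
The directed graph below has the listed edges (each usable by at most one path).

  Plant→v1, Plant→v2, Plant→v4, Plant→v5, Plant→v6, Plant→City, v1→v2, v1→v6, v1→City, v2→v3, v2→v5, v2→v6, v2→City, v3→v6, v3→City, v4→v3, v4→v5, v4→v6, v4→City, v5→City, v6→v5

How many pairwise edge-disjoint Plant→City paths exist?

5

Assign every edge capacity 1; by Menger, the answer equals the max flow.
Path Plant→City (+1); total 1.
Path Plant→v1→City (+1); total 2.
Path Plant→v2→City (+1); total 3.
Path Plant→v4→City (+1); total 4.
Path Plant→v5→City (+1); total 5.
No residual Plant→City path; max flow = 5.
Certifying cut of size 5: {Plant→City, Plant→v1, Plant→v2, Plant→v4, v5→City}.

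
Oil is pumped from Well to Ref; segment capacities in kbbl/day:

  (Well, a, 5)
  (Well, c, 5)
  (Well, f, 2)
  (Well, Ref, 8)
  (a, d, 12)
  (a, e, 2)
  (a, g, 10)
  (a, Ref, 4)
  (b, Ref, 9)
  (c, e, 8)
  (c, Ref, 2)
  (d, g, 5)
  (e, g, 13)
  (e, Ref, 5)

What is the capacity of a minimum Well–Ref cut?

Augment Well→Ref: bottleneck 8, flow now 8.
Augment Well→a→Ref: bottleneck 4, flow now 12.
Augment Well→c→Ref: bottleneck 2, flow now 14.
Augment Well→a→e→Ref: bottleneck 1, flow now 15.
Augment Well→c→e→Ref: bottleneck 3, flow now 18.
No augmenting path remains; maximum flow = 18.
By max-flow min-cut, the minimum cut capacity equals the max flow.
In the residual graph, reachable from Well: {Well, f}.
Min-cut edges: Well→a (5), Well→c (5), Well→Ref (8); capacity 5 + 5 + 8 = 18.

18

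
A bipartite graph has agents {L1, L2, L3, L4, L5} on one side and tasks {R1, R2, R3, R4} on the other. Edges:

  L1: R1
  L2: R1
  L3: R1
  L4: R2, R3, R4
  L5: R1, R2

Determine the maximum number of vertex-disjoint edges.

Unit-capacity flow: source→left, listed edges, right→sink; max matching = max flow.
Augmenting path L1→R1 (+1); matched 1.
Augmenting path L4→R2 (+1); matched 2.
Augmenting path L5→R2→L4→R3 (+1); matched 3.
No augmenting path remains; maximum matching = 3.
König certificate: {L4, L5, R1} is a vertex cover of size 3 (every listed pair touches it), so no matching can be larger.

3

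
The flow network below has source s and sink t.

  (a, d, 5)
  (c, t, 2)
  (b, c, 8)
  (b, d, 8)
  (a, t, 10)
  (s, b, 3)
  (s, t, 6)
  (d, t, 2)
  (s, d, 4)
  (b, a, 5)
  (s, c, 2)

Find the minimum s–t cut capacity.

13

Augment s→t: bottleneck 6, flow now 6.
Augment s→c→t: bottleneck 2, flow now 8.
Augment s→d→t: bottleneck 2, flow now 10.
Augment s→b→a→t: bottleneck 3, flow now 13.
No augmenting path remains; maximum flow = 13.
By max-flow min-cut, the minimum cut capacity equals the max flow.
In the residual graph, reachable from s: {s, d}.
Min-cut edges: s→b (3), s→c (2), s→t (6), d→t (2); capacity 3 + 2 + 6 + 2 = 13.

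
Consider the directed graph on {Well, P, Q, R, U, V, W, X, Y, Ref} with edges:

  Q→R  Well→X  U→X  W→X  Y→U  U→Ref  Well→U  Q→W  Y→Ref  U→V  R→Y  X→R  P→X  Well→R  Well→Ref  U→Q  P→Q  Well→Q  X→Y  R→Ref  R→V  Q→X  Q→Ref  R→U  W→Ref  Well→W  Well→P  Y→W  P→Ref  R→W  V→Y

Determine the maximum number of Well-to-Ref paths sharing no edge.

Assign every edge capacity 1; by Menger, the answer equals the max flow.
Path Well→Ref (+1); total 1.
Path Well→P→Ref (+1); total 2.
Path Well→Q→Ref (+1); total 3.
Path Well→R→Ref (+1); total 4.
Path Well→U→Ref (+1); total 5.
Path Well→W→Ref (+1); total 6.
Path Well→X→Y→Ref (+1); total 7.
No residual Well→Ref path; max flow = 7.
Certifying cut of size 7: {Well→P, Well→Q, Well→R, Well→Ref, Well→U, Well→W, Well→X}.

7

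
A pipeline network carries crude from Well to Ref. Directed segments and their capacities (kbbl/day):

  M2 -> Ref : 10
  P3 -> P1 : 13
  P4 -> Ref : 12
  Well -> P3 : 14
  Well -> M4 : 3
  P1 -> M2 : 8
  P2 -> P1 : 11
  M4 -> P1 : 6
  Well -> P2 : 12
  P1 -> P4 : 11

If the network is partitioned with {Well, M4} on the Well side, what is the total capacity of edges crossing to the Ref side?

32

Edges leaving {Well, M4}: Well→P3 (14), Well→P2 (12), M4→P1 (6).
Cut capacity = 14 + 12 + 6 = 32.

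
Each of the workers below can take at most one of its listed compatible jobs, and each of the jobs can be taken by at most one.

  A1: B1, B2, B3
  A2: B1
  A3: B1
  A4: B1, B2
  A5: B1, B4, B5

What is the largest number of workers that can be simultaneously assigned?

4

Unit-capacity flow: source→left, listed edges, right→sink; max matching = max flow.
Augmenting path A1→B1 (+1); matched 1.
Augmenting path A4→B2 (+1); matched 2.
Augmenting path A5→B4 (+1); matched 3.
Augmenting path A2→B1→A1→B3 (+1); matched 4.
No augmenting path remains; maximum matching = 4.
König certificate: {A1, A4, A5, B1} is a vertex cover of size 4 (every listed pair touches it), so no matching can be larger.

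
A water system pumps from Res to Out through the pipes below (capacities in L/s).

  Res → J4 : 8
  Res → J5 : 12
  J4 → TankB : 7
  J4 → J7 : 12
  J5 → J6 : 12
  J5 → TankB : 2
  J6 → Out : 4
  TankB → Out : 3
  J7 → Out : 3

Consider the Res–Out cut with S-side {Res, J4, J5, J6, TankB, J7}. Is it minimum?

Yes — it is a minimum cut (capacity 10).

Given cut capacity: 4 + 3 + 3 = 10.
Augment Res→J4→TankB→Out: bottleneck 3, flow now 3.
Augment Res→J4→J7→Out: bottleneck 3, flow now 6.
Augment Res→J5→J6→Out: bottleneck 4, flow now 10.
No augmenting path remains; maximum flow = 10.
Cut capacity 10 equals the max flow, so it is a minimum cut.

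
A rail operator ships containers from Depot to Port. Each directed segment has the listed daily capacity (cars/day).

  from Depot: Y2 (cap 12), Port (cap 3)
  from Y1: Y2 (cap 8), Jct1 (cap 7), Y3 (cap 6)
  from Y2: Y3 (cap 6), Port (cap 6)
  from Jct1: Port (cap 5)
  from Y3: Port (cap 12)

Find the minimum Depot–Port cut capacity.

Augment Depot→Port: bottleneck 3, flow now 3.
Augment Depot→Y2→Port: bottleneck 6, flow now 9.
Augment Depot→Y2→Y3→Port: bottleneck 6, flow now 15.
No augmenting path remains; maximum flow = 15.
By max-flow min-cut, the minimum cut capacity equals the max flow.
In the residual graph, reachable from Depot: {Depot}.
Min-cut edges: Depot→Y2 (12), Depot→Port (3); capacity 12 + 3 = 15.

15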